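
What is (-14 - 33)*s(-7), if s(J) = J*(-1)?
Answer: -329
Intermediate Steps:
s(J) = -J
(-14 - 33)*s(-7) = (-14 - 33)*(-1*(-7)) = -47*7 = -329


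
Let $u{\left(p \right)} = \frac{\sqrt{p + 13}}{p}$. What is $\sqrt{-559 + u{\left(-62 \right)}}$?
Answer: $\frac{\sqrt{-2148796 - 434 i}}{62} \approx 0.0023877 - 23.643 i$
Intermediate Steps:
$u{\left(p \right)} = \frac{\sqrt{13 + p}}{p}$
$\sqrt{-559 + u{\left(-62 \right)}} = \sqrt{-559 + \frac{\sqrt{13 - 62}}{-62}} = \sqrt{-559 - \frac{\sqrt{-49}}{62}} = \sqrt{-559 - \frac{7 i}{62}}$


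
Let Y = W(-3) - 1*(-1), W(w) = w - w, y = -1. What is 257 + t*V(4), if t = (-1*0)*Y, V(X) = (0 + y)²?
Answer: 257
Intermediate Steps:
W(w) = 0
Y = 1 (Y = 0 - 1*(-1) = 0 + 1 = 1)
V(X) = 1 (V(X) = (0 - 1)² = (-1)² = 1)
t = 0 (t = -1*0*1 = 0*1 = 0)
257 + t*V(4) = 257 + 0*1 = 257 + 0 = 257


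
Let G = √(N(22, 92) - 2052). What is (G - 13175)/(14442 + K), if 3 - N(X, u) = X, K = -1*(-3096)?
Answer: -13175/17538 + I*√2071/17538 ≈ -0.75123 + 0.0025948*I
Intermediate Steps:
K = 3096
N(X, u) = 3 - X
G = I*√2071 (G = √((3 - 1*22) - 2052) = √((3 - 22) - 2052) = √(-19 - 2052) = √(-2071) = I*√2071 ≈ 45.508*I)
(G - 13175)/(14442 + K) = (I*√2071 - 13175)/(14442 + 3096) = (-13175 + I*√2071)/17538 = (-13175 + I*√2071)*(1/17538) = -13175/17538 + I*√2071/17538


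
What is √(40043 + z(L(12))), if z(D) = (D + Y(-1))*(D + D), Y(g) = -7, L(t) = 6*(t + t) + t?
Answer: √86531 ≈ 294.16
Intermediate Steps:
L(t) = 13*t (L(t) = 6*(2*t) + t = 12*t + t = 13*t)
z(D) = 2*D*(-7 + D) (z(D) = (D - 7)*(D + D) = (-7 + D)*(2*D) = 2*D*(-7 + D))
√(40043 + z(L(12))) = √(40043 + 2*(13*12)*(-7 + 13*12)) = √(40043 + 2*156*(-7 + 156)) = √(40043 + 2*156*149) = √(40043 + 46488) = √86531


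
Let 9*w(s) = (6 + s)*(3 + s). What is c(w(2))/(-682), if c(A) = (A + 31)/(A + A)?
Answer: -29/4960 ≈ -0.0058468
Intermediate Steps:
w(s) = (3 + s)*(6 + s)/9 (w(s) = ((6 + s)*(3 + s))/9 = ((3 + s)*(6 + s))/9 = (3 + s)*(6 + s)/9)
c(A) = (31 + A)/(2*A) (c(A) = (31 + A)/((2*A)) = (31 + A)*(1/(2*A)) = (31 + A)/(2*A))
c(w(2))/(-682) = ((31 + (2 + 2 + (⅑)*2²))/(2*(2 + 2 + (⅑)*2²)))/(-682) = ((31 + (2 + 2 + (⅑)*4))/(2*(2 + 2 + (⅑)*4)))*(-1/682) = ((31 + (2 + 2 + 4/9))/(2*(2 + 2 + 4/9)))*(-1/682) = ((31 + 40/9)/(2*(40/9)))*(-1/682) = ((½)*(9/40)*(319/9))*(-1/682) = (319/80)*(-1/682) = -29/4960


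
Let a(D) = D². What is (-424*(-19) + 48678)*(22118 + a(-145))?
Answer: 2447674962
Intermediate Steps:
(-424*(-19) + 48678)*(22118 + a(-145)) = (-424*(-19) + 48678)*(22118 + (-145)²) = (8056 + 48678)*(22118 + 21025) = 56734*43143 = 2447674962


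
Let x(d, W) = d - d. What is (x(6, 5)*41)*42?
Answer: 0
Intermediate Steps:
x(d, W) = 0
(x(6, 5)*41)*42 = (0*41)*42 = 0*42 = 0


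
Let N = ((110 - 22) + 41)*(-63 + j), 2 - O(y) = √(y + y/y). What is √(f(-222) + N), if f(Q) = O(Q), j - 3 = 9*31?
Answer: √(28253 - I*√221) ≈ 168.09 - 0.0442*I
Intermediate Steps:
j = 282 (j = 3 + 9*31 = 3 + 279 = 282)
O(y) = 2 - √(1 + y) (O(y) = 2 - √(y + y/y) = 2 - √(y + 1) = 2 - √(1 + y))
f(Q) = 2 - √(1 + Q)
N = 28251 (N = ((110 - 22) + 41)*(-63 + 282) = (88 + 41)*219 = 129*219 = 28251)
√(f(-222) + N) = √((2 - √(1 - 222)) + 28251) = √((2 - √(-221)) + 28251) = √((2 - I*√221) + 28251) = √(28253 - I*√221)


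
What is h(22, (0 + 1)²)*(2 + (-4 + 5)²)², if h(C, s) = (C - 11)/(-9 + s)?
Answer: -99/8 ≈ -12.375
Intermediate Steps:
h(C, s) = (-11 + C)/(-9 + s)
h(22, (0 + 1)²)*(2 + (-4 + 5)²)² = ((-11 + 22)/(-9 + (0 + 1)²))*(2 + (-4 + 5)²)² = (11/(-9 + 1²))*(2 + 1²)² = (11/(-9 + 1))*(2 + 1)² = (11/(-8))*3² = -⅛*11*9 = -11/8*9 = -99/8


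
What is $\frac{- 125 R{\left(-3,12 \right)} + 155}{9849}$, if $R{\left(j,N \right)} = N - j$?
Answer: $- \frac{1720}{9849} \approx -0.17464$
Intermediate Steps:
$\frac{- 125 R{\left(-3,12 \right)} + 155}{9849} = \frac{- 125 \left(12 - -3\right) + 155}{9849} = \left(- 125 \left(12 + 3\right) + 155\right) \frac{1}{9849} = \left(\left(-125\right) 15 + 155\right) \frac{1}{9849} = \left(-1875 + 155\right) \frac{1}{9849} = \left(-1720\right) \frac{1}{9849} = - \frac{1720}{9849}$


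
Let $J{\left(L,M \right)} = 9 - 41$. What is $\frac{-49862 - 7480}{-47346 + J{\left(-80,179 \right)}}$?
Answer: $\frac{28671}{23689} \approx 1.2103$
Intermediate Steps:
$J{\left(L,M \right)} = -32$ ($J{\left(L,M \right)} = 9 - 41 = -32$)
$\frac{-49862 - 7480}{-47346 + J{\left(-80,179 \right)}} = \frac{-49862 - 7480}{-47346 - 32} = - \frac{57342}{-47378} = \left(-57342\right) \left(- \frac{1}{47378}\right) = \frac{28671}{23689}$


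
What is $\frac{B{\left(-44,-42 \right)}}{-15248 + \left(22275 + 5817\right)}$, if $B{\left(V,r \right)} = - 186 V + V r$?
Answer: $\frac{132}{169} \approx 0.78106$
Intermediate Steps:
$\frac{B{\left(-44,-42 \right)}}{-15248 + \left(22275 + 5817\right)} = \frac{\left(-44\right) \left(-186 - 42\right)}{-15248 + \left(22275 + 5817\right)} = \frac{\left(-44\right) \left(-228\right)}{-15248 + 28092} = \frac{10032}{12844} = 10032 \cdot \frac{1}{12844} = \frac{132}{169}$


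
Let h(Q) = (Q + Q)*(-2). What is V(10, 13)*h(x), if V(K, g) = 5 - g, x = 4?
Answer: 128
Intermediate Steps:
h(Q) = -4*Q (h(Q) = (2*Q)*(-2) = -4*Q)
V(10, 13)*h(x) = (5 - 1*13)*(-4*4) = (5 - 13)*(-16) = -8*(-16) = 128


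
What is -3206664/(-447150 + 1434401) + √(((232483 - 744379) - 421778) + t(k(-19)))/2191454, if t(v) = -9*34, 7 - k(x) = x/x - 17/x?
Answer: -3206664/987251 + I*√233495/1095727 ≈ -3.2481 + 0.000441*I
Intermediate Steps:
k(x) = 6 + 17/x (k(x) = 7 - (x/x - 17/x) = 7 - (1 - 17/x) = 7 + (-1 + 17/x) = 6 + 17/x)
t(v) = -306
-3206664/(-447150 + 1434401) + √(((232483 - 744379) - 421778) + t(k(-19)))/2191454 = -3206664/(-447150 + 1434401) + √(((232483 - 744379) - 421778) - 306)/2191454 = -3206664/987251 + √((-511896 - 421778) - 306)*(1/2191454) = -3206664*1/987251 + √(-933674 - 306)*(1/2191454) = -3206664/987251 + √(-933980)*(1/2191454) = -3206664/987251 + (2*I*√233495)*(1/2191454) = -3206664/987251 + I*√233495/1095727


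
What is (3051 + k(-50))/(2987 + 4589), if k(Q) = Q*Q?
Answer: 5551/7576 ≈ 0.73271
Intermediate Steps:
k(Q) = Q²
(3051 + k(-50))/(2987 + 4589) = (3051 + (-50)²)/(2987 + 4589) = (3051 + 2500)/7576 = 5551*(1/7576) = 5551/7576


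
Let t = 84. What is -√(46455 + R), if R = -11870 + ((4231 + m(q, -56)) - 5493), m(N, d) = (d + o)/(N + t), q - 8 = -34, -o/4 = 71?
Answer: -√28019713/29 ≈ -182.53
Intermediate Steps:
o = -284 (o = -4*71 = -284)
q = -26 (q = 8 - 34 = -26)
m(N, d) = (-284 + d)/(84 + N) (m(N, d) = (d - 284)/(N + 84) = (-284 + d)/(84 + N))
R = -380998/29 (R = -11870 + ((4231 + (-284 - 56)/(84 - 26)) - 5493) = -11870 + ((4231 - 340/58) - 5493) = -11870 + ((4231 + (1/58)*(-340)) - 5493) = -11870 + ((4231 - 170/29) - 5493) = -11870 + (122529/29 - 5493) = -11870 - 36768/29 = -380998/29 ≈ -13138.)
-√(46455 + R) = -√(46455 - 380998/29) = -√(966197/29) = -√28019713/29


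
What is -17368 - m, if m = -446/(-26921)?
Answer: -467564374/26921 ≈ -17368.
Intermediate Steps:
m = 446/26921 (m = -446*(-1/26921) = 446/26921 ≈ 0.016567)
-17368 - m = -17368 - 1*446/26921 = -17368 - 446/26921 = -467564374/26921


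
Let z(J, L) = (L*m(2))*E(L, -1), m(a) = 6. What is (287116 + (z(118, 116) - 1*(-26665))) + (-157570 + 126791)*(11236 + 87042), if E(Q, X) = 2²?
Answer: -3024581997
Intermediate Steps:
E(Q, X) = 4
z(J, L) = 24*L (z(J, L) = (L*6)*4 = (6*L)*4 = 24*L)
(287116 + (z(118, 116) - 1*(-26665))) + (-157570 + 126791)*(11236 + 87042) = (287116 + (24*116 - 1*(-26665))) + (-157570 + 126791)*(11236 + 87042) = (287116 + (2784 + 26665)) - 30779*98278 = (287116 + 29449) - 3024898562 = 316565 - 3024898562 = -3024581997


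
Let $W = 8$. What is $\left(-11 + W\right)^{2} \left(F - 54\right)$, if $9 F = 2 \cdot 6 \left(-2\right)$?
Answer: $-510$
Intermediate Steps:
$F = - \frac{8}{3}$ ($F = \frac{2 \cdot 6 \left(-2\right)}{9} = \frac{12 \left(-2\right)}{9} = \frac{1}{9} \left(-24\right) = - \frac{8}{3} \approx -2.6667$)
$\left(-11 + W\right)^{2} \left(F - 54\right) = \left(-11 + 8\right)^{2} \left(- \frac{8}{3} - 54\right) = \left(-3\right)^{2} \left(- \frac{8}{3} - 54\right) = 9 \left(- \frac{8}{3} - 54\right) = 9 \left(- \frac{170}{3}\right) = -510$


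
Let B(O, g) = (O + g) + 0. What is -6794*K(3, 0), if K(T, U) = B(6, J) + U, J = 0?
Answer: -40764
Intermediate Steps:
B(O, g) = O + g
K(T, U) = 6 + U (K(T, U) = (6 + 0) + U = 6 + U)
-6794*K(3, 0) = -6794*(6 + 0) = -6794*6 = -40764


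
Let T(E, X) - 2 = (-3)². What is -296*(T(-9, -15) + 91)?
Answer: -30192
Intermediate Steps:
T(E, X) = 11 (T(E, X) = 2 + (-3)² = 2 + 9 = 11)
-296*(T(-9, -15) + 91) = -296*(11 + 91) = -296*102 = -30192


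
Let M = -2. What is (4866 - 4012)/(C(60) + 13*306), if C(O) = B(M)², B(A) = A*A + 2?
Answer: 427/2007 ≈ 0.21276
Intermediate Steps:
B(A) = 2 + A² (B(A) = A² + 2 = 2 + A²)
C(O) = 36 (C(O) = (2 + (-2)²)² = (2 + 4)² = 6² = 36)
(4866 - 4012)/(C(60) + 13*306) = (4866 - 4012)/(36 + 13*306) = 854/(36 + 3978) = 854/4014 = 854*(1/4014) = 427/2007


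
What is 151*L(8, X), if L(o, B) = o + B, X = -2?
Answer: 906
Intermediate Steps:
L(o, B) = B + o
151*L(8, X) = 151*(-2 + 8) = 151*6 = 906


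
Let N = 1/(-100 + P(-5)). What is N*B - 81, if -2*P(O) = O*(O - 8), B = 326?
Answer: -22117/265 ≈ -83.460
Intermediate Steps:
P(O) = -O*(-8 + O)/2 (P(O) = -O*(O - 8)/2 = -O*(-8 + O)/2)
N = -2/265 (N = 1/(-100 + (1/2)*(-5)*(8 - 1*(-5))) = 1/(-100 + (1/2)*(-5)*(8 + 5)) = 1/(-100 + (1/2)*(-5)*13) = 1/(-100 - 65/2) = 1/(-265/2) = -2/265 ≈ -0.0075472)
N*B - 81 = -2/265*326 - 81 = -652/265 - 81 = -22117/265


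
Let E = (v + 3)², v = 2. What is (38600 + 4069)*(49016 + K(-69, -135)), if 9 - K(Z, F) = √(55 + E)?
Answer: 2091847725 - 170676*√5 ≈ 2.0915e+9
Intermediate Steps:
E = 25 (E = (2 + 3)² = 5² = 25)
K(Z, F) = 9 - 4*√5 (K(Z, F) = 9 - √(55 + 25) = 9 - √80 = 9 - 4*√5)
(38600 + 4069)*(49016 + K(-69, -135)) = (38600 + 4069)*(49016 + (9 - 4*√5)) = 42669*(49025 - 4*√5) = 2091847725 - 170676*√5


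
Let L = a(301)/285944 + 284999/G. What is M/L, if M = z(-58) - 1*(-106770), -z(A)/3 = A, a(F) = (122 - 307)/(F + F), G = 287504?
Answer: 1687725221553408/15643873327 ≈ 1.0788e+5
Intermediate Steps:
a(F) = -185/(2*F) (a(F) = -185*1/(2*F) = -185/(2*F))
z(A) = -3*A
M = 106944 (M = -3*(-58) - 1*(-106770) = 174 + 106770 = 106944)
L = 15643873327/15781392332 (L = -185/2/301/285944 + 284999/287504 = -185/2*1/301*(1/285944) + 284999*(1/287504) = -185/602*1/285944 + 284999/287504 = -185/172138288 + 284999/287504 = 15643873327/15781392332 ≈ 0.99129)
M/L = 106944/(15643873327/15781392332) = 106944*(15781392332/15643873327) = 1687725221553408/15643873327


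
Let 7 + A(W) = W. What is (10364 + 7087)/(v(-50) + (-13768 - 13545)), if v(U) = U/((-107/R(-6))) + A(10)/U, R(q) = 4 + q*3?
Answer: -31120950/48719957 ≈ -0.63877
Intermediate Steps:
R(q) = 4 + 3*q
A(W) = -7 + W
v(U) = 3/U + 14*U/107 (v(U) = U/((-107/(4 + 3*(-6)))) + (-7 + 10)/U = U/((-107/(4 - 18))) + 3/U = U/((-107/(-14))) + 3/U = U/((-107*(-1/14))) + 3/U = U/(107/14) + 3/U = U*(14/107) + 3/U = 14*U/107 + 3/U = 3/U + 14*U/107)
(10364 + 7087)/(v(-50) + (-13768 - 13545)) = (10364 + 7087)/((3/(-50) + (14/107)*(-50)) + (-13768 - 13545)) = 17451/((3*(-1/50) - 700/107) - 27313) = 17451/((-3/50 - 700/107) - 27313) = 17451/(-35321/5350 - 27313) = 17451/(-146159871/5350) = 17451*(-5350/146159871) = -31120950/48719957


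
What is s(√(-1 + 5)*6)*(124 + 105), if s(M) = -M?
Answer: -2748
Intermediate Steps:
s(√(-1 + 5)*6)*(124 + 105) = (-√(-1 + 5)*6)*(124 + 105) = -√4*6*229 = -2*6*229 = -1*12*229 = -12*229 = -2748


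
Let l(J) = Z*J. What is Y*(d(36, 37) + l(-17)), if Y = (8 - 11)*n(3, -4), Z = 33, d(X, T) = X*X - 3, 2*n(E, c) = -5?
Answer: 5490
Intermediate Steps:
n(E, c) = -5/2 (n(E, c) = (1/2)*(-5) = -5/2)
d(X, T) = -3 + X**2 (d(X, T) = X**2 - 3 = -3 + X**2)
l(J) = 33*J
Y = 15/2 (Y = (8 - 11)*(-5/2) = -3*(-5/2) = 15/2 ≈ 7.5000)
Y*(d(36, 37) + l(-17)) = 15*((-3 + 36**2) + 33*(-17))/2 = 15*((-3 + 1296) - 561)/2 = 15*(1293 - 561)/2 = (15/2)*732 = 5490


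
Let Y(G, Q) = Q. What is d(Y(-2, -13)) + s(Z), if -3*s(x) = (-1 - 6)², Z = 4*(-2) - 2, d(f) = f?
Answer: -88/3 ≈ -29.333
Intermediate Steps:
Z = -10 (Z = -8 - 2 = -10)
s(x) = -49/3 (s(x) = -(-1 - 6)²/3 = -⅓*(-7)² = -⅓*49 = -49/3)
d(Y(-2, -13)) + s(Z) = -13 - 49/3 = -88/3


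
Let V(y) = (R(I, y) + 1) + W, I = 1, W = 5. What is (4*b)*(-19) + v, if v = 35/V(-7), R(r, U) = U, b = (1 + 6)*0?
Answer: -35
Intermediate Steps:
b = 0 (b = 7*0 = 0)
V(y) = 6 + y (V(y) = (y + 1) + 5 = (1 + y) + 5 = 6 + y)
v = -35 (v = 35/(6 - 7) = 35/(-1) = 35*(-1) = -35)
(4*b)*(-19) + v = (4*0)*(-19) - 35 = 0*(-19) - 35 = 0 - 35 = -35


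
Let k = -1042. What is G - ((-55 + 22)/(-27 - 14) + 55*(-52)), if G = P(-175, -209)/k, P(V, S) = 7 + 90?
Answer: 122146557/42722 ≈ 2859.1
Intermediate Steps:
P(V, S) = 97
G = -97/1042 (G = 97/(-1042) = 97*(-1/1042) = -97/1042 ≈ -0.093090)
G - ((-55 + 22)/(-27 - 14) + 55*(-52)) = -97/1042 - ((-55 + 22)/(-27 - 14) + 55*(-52)) = -97/1042 - (-33/(-41) - 2860) = -97/1042 - (-33*(-1/41) - 2860) = -97/1042 - (33/41 - 2860) = -97/1042 - 1*(-117227/41) = -97/1042 + 117227/41 = 122146557/42722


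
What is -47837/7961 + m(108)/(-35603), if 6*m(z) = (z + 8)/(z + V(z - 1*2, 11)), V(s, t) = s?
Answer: -546708399100/90982790043 ≈ -6.0089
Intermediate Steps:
m(z) = (8 + z)/(6*(-2 + 2*z)) (m(z) = ((z + 8)/(z + (z - 1*2)))/6 = ((8 + z)/(z + (z - 2)))/6 = ((8 + z)/(z + (-2 + z)))/6 = ((8 + z)/(-2 + 2*z))/6 = (8 + z)/(6*(-2 + 2*z)))
-47837/7961 + m(108)/(-35603) = -47837/7961 + ((8 + 108)/(12*(-1 + 108)))/(-35603) = -47837*1/7961 + ((1/12)*116/107)*(-1/35603) = -47837/7961 + ((1/12)*(1/107)*116)*(-1/35603) = -47837/7961 + (29/321)*(-1/35603) = -47837/7961 - 29/11428563 = -546708399100/90982790043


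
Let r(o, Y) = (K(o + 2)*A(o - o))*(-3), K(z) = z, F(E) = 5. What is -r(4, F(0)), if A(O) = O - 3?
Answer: -54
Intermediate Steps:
A(O) = -3 + O
r(o, Y) = 18 + 9*o (r(o, Y) = ((o + 2)*(-3 + (o - o)))*(-3) = ((2 + o)*(-3 + 0))*(-3) = ((2 + o)*(-3))*(-3) = (-6 - 3*o)*(-3) = 18 + 9*o)
-r(4, F(0)) = -(18 + 9*4) = -(18 + 36) = -1*54 = -54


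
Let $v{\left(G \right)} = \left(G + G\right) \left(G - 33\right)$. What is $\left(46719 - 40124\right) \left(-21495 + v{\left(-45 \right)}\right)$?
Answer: $-95462625$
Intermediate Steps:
$v{\left(G \right)} = 2 G \left(-33 + G\right)$
$\left(46719 - 40124\right) \left(-21495 + v{\left(-45 \right)}\right) = \left(46719 - 40124\right) \left(-21495 + 2 \left(-45\right) \left(-33 - 45\right)\right) = 6595 \left(-21495 + 2 \left(-45\right) \left(-78\right)\right) = 6595 \left(-21495 + 7020\right) = 6595 \left(-14475\right) = -95462625$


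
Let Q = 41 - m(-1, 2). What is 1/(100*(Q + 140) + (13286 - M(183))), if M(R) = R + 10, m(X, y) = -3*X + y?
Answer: 1/30693 ≈ 3.2581e-5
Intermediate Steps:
m(X, y) = y - 3*X
M(R) = 10 + R
Q = 36 (Q = 41 - (2 - 3*(-1)) = 41 - (2 + 3) = 41 - 1*5 = 41 - 5 = 36)
1/(100*(Q + 140) + (13286 - M(183))) = 1/(100*(36 + 140) + (13286 - (10 + 183))) = 1/(100*176 + (13286 - 1*193)) = 1/(17600 + (13286 - 193)) = 1/(17600 + 13093) = 1/30693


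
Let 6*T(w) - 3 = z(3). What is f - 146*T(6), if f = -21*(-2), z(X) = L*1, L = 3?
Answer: -104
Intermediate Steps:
z(X) = 3 (z(X) = 3*1 = 3)
f = 42
T(w) = 1 (T(w) = 1/2 + (1/6)*3 = 1/2 + 1/2 = 1)
f - 146*T(6) = 42 - 146*1 = 42 - 146 = -104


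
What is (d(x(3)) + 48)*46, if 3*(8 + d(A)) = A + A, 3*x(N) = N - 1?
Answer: 16744/9 ≈ 1860.4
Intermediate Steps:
x(N) = -1/3 + N/3 (x(N) = (N - 1)/3 = (-1 + N)/3 = -1/3 + N/3)
d(A) = -8 + 2*A/3 (d(A) = -8 + (A + A)/3 = -8 + (2*A)/3 = -8 + 2*A/3)
(d(x(3)) + 48)*46 = ((-8 + 2*(-1/3 + (1/3)*3)/3) + 48)*46 = ((-8 + 2*(-1/3 + 1)/3) + 48)*46 = ((-8 + (2/3)*(2/3)) + 48)*46 = ((-8 + 4/9) + 48)*46 = (-68/9 + 48)*46 = (364/9)*46 = 16744/9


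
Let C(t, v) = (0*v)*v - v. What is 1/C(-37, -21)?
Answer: 1/21 ≈ 0.047619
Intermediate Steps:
C(t, v) = -v (C(t, v) = 0*v - v = 0 - v = -v)
1/C(-37, -21) = 1/(-1*(-21)) = 1/21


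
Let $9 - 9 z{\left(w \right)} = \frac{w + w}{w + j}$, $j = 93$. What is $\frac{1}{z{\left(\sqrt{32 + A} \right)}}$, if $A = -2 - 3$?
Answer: $\frac{12942}{12949} + \frac{93 \sqrt{3}}{12949} \approx 1.0119$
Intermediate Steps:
$A = -5$
$z{\left(w \right)} = 1 - \frac{2 w}{9 \left(93 + w\right)}$ ($z{\left(w \right)} = 1 - \frac{\left(w + w\right) \frac{1}{w + 93}}{9} = 1 - \frac{2 w \frac{1}{93 + w}}{9} = 1 - \frac{2 w}{9 \left(93 + w\right)}$)
$\frac{1}{z{\left(\sqrt{32 + A} \right)}} = \frac{1}{\frac{1}{9} \frac{1}{93 + \sqrt{32 - 5}} \left(837 + 7 \sqrt{32 - 5}\right)} = \frac{1}{\frac{1}{9} \frac{1}{93 + \sqrt{27}} \left(837 + 7 \sqrt{27}\right)} = \frac{1}{\frac{1}{9} \frac{1}{93 + 3 \sqrt{3}} \left(837 + 7 \cdot 3 \sqrt{3}\right)} = \frac{1}{\frac{1}{9} \frac{1}{93 + 3 \sqrt{3}} \left(837 + 21 \sqrt{3}\right)} = \frac{9 \left(93 + 3 \sqrt{3}\right)}{837 + 21 \sqrt{3}}$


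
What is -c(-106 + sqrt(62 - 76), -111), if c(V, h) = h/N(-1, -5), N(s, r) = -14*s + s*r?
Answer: 111/19 ≈ 5.8421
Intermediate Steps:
N(s, r) = -14*s + r*s
c(V, h) = h/19 (c(V, h) = h/((-(-14 - 5))) = h/((-1*(-19))) = h/19)
-c(-106 + sqrt(62 - 76), -111) = -(-111)/19 = -1*(-111/19) = 111/19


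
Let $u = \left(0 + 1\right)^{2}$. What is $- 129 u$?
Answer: $-129$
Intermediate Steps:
$u = 1$ ($u = 1^{2} = 1$)
$- 129 u = \left(-129\right) 1 = -129$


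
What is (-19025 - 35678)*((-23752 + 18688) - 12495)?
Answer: 960529977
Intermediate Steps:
(-19025 - 35678)*((-23752 + 18688) - 12495) = -54703*(-5064 - 12495) = -54703*(-17559) = 960529977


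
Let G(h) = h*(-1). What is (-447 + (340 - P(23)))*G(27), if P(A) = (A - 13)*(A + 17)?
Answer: 13689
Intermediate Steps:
G(h) = -h
P(A) = (-13 + A)*(17 + A)
(-447 + (340 - P(23)))*G(27) = (-447 + (340 - (-221 + 23² + 4*23)))*(-1*27) = (-447 + (340 - (-221 + 529 + 92)))*(-27) = (-447 + (340 - 1*400))*(-27) = (-447 + (340 - 400))*(-27) = (-447 - 60)*(-27) = -507*(-27) = 13689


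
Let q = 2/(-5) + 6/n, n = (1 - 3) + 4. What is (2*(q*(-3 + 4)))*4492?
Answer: 116792/5 ≈ 23358.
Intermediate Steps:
n = 2 (n = -2 + 4 = 2)
q = 13/5 (q = 2/(-5) + 6/2 = 2*(-⅕) + 6*(½) = -⅖ + 3 = 13/5 ≈ 2.6000)
(2*(q*(-3 + 4)))*4492 = (2*(13*(-3 + 4)/5))*4492 = (2*((13/5)*1))*4492 = (2*(13/5))*4492 = (26/5)*4492 = 116792/5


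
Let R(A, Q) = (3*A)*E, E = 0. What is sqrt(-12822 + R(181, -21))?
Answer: I*sqrt(12822) ≈ 113.23*I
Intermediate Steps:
R(A, Q) = 0 (R(A, Q) = (3*A)*0 = 0)
sqrt(-12822 + R(181, -21)) = sqrt(-12822 + 0) = sqrt(-12822) = I*sqrt(12822)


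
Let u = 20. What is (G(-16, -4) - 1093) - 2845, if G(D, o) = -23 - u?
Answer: -3981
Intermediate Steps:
G(D, o) = -43 (G(D, o) = -23 - 1*20 = -23 - 20 = -43)
(G(-16, -4) - 1093) - 2845 = (-43 - 1093) - 2845 = -1136 - 2845 = -3981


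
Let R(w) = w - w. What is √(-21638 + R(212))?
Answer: I*√21638 ≈ 147.1*I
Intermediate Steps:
R(w) = 0
√(-21638 + R(212)) = √(-21638 + 0) = √(-21638) = I*√21638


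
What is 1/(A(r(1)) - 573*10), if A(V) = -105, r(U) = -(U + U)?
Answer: -1/5835 ≈ -0.00017138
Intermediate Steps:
r(U) = -2*U
1/(A(r(1)) - 573*10) = 1/(-105 - 573*10) = 1/(-105 - 5730) = 1/(-5835) = -1/5835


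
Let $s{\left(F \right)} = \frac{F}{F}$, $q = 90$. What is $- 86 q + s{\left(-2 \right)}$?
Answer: $-7739$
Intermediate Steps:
$s{\left(F \right)} = 1$
$- 86 q + s{\left(-2 \right)} = \left(-86\right) 90 + 1 = -7740 + 1 = -7739$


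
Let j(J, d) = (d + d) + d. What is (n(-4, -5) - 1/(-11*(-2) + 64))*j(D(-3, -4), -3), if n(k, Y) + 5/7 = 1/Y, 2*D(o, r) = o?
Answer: 25083/3010 ≈ 8.3332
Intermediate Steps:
D(o, r) = o/2
n(k, Y) = -5/7 + 1/Y
j(J, d) = 3*d (j(J, d) = 2*d + d = 3*d)
(n(-4, -5) - 1/(-11*(-2) + 64))*j(D(-3, -4), -3) = ((-5/7 + 1/(-5)) - 1/(-11*(-2) + 64))*(3*(-3)) = ((-5/7 - ⅕) - 1/(22 + 64))*(-9) = (-32/35 - 1/86)*(-9) = -2787/3010*(-9) = 25083/3010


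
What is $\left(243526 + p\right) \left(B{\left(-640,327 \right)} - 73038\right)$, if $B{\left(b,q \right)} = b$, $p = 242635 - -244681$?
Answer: $-53846976876$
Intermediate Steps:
$p = 487316$ ($p = 242635 + 244681 = 487316$)
$\left(243526 + p\right) \left(B{\left(-640,327 \right)} - 73038\right) = \left(243526 + 487316\right) \left(-640 - 73038\right) = 730842 \left(-73678\right) = -53846976876$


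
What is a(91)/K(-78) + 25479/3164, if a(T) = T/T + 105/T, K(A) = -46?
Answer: 7573925/946036 ≈ 8.0060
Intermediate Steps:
a(T) = 1 + 105/T
a(91)/K(-78) + 25479/3164 = ((105 + 91)/91)/(-46) + 25479/3164 = ((1/91)*196)*(-1/46) + 25479*(1/3164) = (28/13)*(-1/46) + 25479/3164 = -14/299 + 25479/3164 = 7573925/946036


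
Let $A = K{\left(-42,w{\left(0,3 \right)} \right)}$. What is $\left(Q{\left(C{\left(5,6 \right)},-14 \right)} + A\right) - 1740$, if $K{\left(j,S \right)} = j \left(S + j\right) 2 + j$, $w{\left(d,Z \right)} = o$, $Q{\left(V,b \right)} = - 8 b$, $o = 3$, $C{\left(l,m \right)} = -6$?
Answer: $1606$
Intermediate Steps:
$w{\left(d,Z \right)} = 3$
$K{\left(j,S \right)} = j + j \left(2 S + 2 j\right)$ ($K{\left(j,S \right)} = j \left(2 S + 2 j\right) + j = j + j \left(2 S + 2 j\right)$)
$A = 3234$ ($A = - 42 \left(1 + 2 \cdot 3 + 2 \left(-42\right)\right) = - 42 \left(1 + 6 - 84\right) = \left(-42\right) \left(-77\right) = 3234$)
$\left(Q{\left(C{\left(5,6 \right)},-14 \right)} + A\right) - 1740 = \left(\left(-8\right) \left(-14\right) + 3234\right) - 1740 = \left(112 + 3234\right) - 1740 = 3346 - 1740 = 1606$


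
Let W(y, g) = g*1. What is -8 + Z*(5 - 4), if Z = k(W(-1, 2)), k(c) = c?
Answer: -6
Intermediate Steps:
W(y, g) = g
Z = 2
-8 + Z*(5 - 4) = -8 + 2*(5 - 4) = -8 + 2*1 = -8 + 2 = -6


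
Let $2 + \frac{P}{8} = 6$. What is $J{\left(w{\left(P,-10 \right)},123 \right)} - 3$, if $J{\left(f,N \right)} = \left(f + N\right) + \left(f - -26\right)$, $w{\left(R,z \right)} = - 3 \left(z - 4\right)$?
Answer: $230$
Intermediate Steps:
$P = 32$ ($P = -16 + 8 \cdot 6 = -16 + 48 = 32$)
$w{\left(R,z \right)} = 12 - 3 z$ ($w{\left(R,z \right)} = - 3 \left(-4 + z\right) = 12 - 3 z$)
$J{\left(f,N \right)} = 26 + N + 2 f$ ($J{\left(f,N \right)} = \left(N + f\right) + \left(f + 26\right) = \left(N + f\right) + \left(26 + f\right) = 26 + N + 2 f$)
$J{\left(w{\left(P,-10 \right)},123 \right)} - 3 = \left(26 + 123 + 2 \left(12 - -30\right)\right) - 3 = \left(26 + 123 + 2 \left(12 + 30\right)\right) - 3 = \left(26 + 123 + 2 \cdot 42\right) - 3 = \left(26 + 123 + 84\right) - 3 = 233 - 3 = 230$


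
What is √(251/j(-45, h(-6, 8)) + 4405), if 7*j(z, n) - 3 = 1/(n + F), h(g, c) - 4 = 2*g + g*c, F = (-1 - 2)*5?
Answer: 51*√21571/106 ≈ 70.664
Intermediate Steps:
F = -15 (F = -3*5 = -15)
h(g, c) = 4 + 2*g + c*g (h(g, c) = 4 + (2*g + g*c) = 4 + (2*g + c*g) = 4 + 2*g + c*g)
j(z, n) = 3/7 + 1/(7*(-15 + n)) (j(z, n) = 3/7 + 1/(7*(n - 15)) = 3/7 + 1/(7*(-15 + n)))
√(251/j(-45, h(-6, 8)) + 4405) = √(251/(((-44 + 3*(4 + 2*(-6) + 8*(-6)))/(7*(-15 + (4 + 2*(-6) + 8*(-6)))))) + 4405) = √(251/(((-44 + 3*(4 - 12 - 48))/(7*(-15 + (4 - 12 - 48))))) + 4405) = √(251/(((-44 + 3*(-56))/(7*(-15 - 56)))) + 4405) = √(251/(((⅐)*(-44 - 168)/(-71))) + 4405) = √(251/(((⅐)*(-1/71)*(-212))) + 4405) = √(251/(212/497) + 4405) = √(251*(497/212) + 4405) = √(124747/212 + 4405) = √(1058607/212) = 51*√21571/106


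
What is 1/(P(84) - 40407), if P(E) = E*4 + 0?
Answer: -1/40071 ≈ -2.4956e-5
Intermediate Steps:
P(E) = 4*E (P(E) = 4*E + 0 = 4*E)
1/(P(84) - 40407) = 1/(4*84 - 40407) = 1/(336 - 40407) = 1/(-40071) = -1/40071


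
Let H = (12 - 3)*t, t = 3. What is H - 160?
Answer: -133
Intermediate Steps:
H = 27 (H = (12 - 3)*3 = 9*3 = 27)
H - 160 = 27 - 160 = -133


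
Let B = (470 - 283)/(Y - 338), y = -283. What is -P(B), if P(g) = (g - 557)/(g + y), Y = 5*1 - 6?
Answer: -94505/48062 ≈ -1.9663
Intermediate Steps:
Y = -1 (Y = 5 - 6 = -1)
B = -187/339 (B = (470 - 283)/(-1 - 338) = 187/(-339) = 187*(-1/339) = -187/339 ≈ -0.55162)
P(g) = (-557 + g)/(-283 + g) (P(g) = (g - 557)/(g - 283) = (-557 + g)/(-283 + g))
-P(B) = -(-557 - 187/339)/(-283 - 187/339) = -(-189010)/((-96124/339)*339) = -(-339)*(-189010)/(96124*339) = -1*94505/48062 = -94505/48062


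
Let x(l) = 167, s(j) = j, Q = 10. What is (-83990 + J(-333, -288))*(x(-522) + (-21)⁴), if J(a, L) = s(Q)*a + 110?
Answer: -16975252080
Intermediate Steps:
J(a, L) = 110 + 10*a (J(a, L) = 10*a + 110 = 110 + 10*a)
(-83990 + J(-333, -288))*(x(-522) + (-21)⁴) = (-83990 + (110 + 10*(-333)))*(167 + (-21)⁴) = (-83990 + (110 - 3330))*(167 + 194481) = (-83990 - 3220)*194648 = -87210*194648 = -16975252080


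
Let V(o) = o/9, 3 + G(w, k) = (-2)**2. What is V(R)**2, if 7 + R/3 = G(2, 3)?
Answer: 4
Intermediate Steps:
G(w, k) = 1 (G(w, k) = -3 + (-2)**2 = -3 + 4 = 1)
R = -18 (R = -21 + 3*1 = -21 + 3 = -18)
V(o) = o/9 (V(o) = o*(1/9) = o/9)
V(R)**2 = ((1/9)*(-18))**2 = (-2)**2 = 4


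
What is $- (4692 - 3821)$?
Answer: $-871$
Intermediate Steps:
$- (4692 - 3821) = \left(-1\right) 871 = -871$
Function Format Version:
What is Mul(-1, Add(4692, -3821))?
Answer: -871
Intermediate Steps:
Mul(-1, Add(4692, -3821)) = Mul(-1, 871) = -871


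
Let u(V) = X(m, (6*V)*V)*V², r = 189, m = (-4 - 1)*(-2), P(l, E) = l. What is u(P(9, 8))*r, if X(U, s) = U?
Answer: 153090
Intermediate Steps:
m = 10 (m = -5*(-2) = 10)
u(V) = 10*V²
u(P(9, 8))*r = (10*9²)*189 = (10*81)*189 = 810*189 = 153090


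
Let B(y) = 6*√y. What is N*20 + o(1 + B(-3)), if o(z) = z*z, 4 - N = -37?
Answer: 713 + 12*I*√3 ≈ 713.0 + 20.785*I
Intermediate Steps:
N = 41 (N = 4 - 1*(-37) = 4 + 37 = 41)
o(z) = z²
N*20 + o(1 + B(-3)) = 41*20 + (1 + 6*√(-3))² = 820 + (1 + 6*(I*√3))² = 820 + (1 + 6*I*√3)²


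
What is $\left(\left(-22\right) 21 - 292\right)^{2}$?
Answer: $568516$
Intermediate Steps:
$\left(\left(-22\right) 21 - 292\right)^{2} = \left(-462 - 292\right)^{2} = \left(-754\right)^{2} = 568516$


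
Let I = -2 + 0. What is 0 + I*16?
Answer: -32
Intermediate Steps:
I = -2
0 + I*16 = 0 - 2*16 = 0 - 32 = -32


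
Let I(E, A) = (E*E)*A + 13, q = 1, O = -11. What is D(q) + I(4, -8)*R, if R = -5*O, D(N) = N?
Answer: -6324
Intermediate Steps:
I(E, A) = 13 + A*E**2 (I(E, A) = E**2*A + 13 = A*E**2 + 13 = 13 + A*E**2)
R = 55 (R = -5*(-11) = 55)
D(q) + I(4, -8)*R = 1 + (13 - 8*4**2)*55 = 1 + (13 - 8*16)*55 = 1 + (13 - 128)*55 = 1 - 115*55 = 1 - 6325 = -6324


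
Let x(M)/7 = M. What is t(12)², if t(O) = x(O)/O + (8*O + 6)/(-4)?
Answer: 1369/4 ≈ 342.25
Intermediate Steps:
x(M) = 7*M
t(O) = 11/2 - 2*O (t(O) = (7*O)/O + (8*O + 6)/(-4) = 7 + (6 + 8*O)*(-¼) = 7 + (-3/2 - 2*O) = 11/2 - 2*O)
t(12)² = (11/2 - 2*12)² = (11/2 - 24)² = (-37/2)² = 1369/4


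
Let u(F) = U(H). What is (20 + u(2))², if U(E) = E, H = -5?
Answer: 225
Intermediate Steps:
u(F) = -5
(20 + u(2))² = (20 - 5)² = 15² = 225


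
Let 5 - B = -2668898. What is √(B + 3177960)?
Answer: √5846863 ≈ 2418.0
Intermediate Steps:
B = 2668903 (B = 5 - 1*(-2668898) = 5 + 2668898 = 2668903)
√(B + 3177960) = √(2668903 + 3177960) = √5846863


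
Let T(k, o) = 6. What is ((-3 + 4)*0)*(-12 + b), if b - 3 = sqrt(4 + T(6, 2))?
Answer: 0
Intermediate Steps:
b = 3 + sqrt(10) (b = 3 + sqrt(4 + 6) = 3 + sqrt(10) ≈ 6.1623)
((-3 + 4)*0)*(-12 + b) = ((-3 + 4)*0)*(-12 + (3 + sqrt(10))) = (1*0)*(-9 + sqrt(10)) = 0*(-9 + sqrt(10)) = 0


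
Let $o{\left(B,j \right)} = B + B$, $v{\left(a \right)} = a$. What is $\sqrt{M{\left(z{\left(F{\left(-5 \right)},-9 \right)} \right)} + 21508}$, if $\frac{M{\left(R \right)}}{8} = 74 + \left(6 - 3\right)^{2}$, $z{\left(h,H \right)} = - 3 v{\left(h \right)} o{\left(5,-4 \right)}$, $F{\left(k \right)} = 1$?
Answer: $2 \sqrt{5543} \approx 148.9$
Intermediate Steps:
$o{\left(B,j \right)} = 2 B$
$z{\left(h,H \right)} = - 30 h$ ($z{\left(h,H \right)} = - 3 h 2 \cdot 5 = - 3 h 10 = - 30 h$)
$M{\left(R \right)} = 664$ ($M{\left(R \right)} = 8 \left(74 + \left(6 - 3\right)^{2}\right) = 8 \left(74 + 3^{2}\right) = 8 \left(74 + 9\right) = 8 \cdot 83 = 664$)
$\sqrt{M{\left(z{\left(F{\left(-5 \right)},-9 \right)} \right)} + 21508} = \sqrt{664 + 21508} = \sqrt{22172} = 2 \sqrt{5543}$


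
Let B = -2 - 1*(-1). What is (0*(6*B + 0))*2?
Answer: 0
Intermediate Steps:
B = -1 (B = -2 + 1 = -1)
(0*(6*B + 0))*2 = (0*(6*(-1) + 0))*2 = (0*(-6 + 0))*2 = (0*(-6))*2 = 0*2 = 0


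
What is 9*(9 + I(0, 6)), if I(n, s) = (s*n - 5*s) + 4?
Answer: -153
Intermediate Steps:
I(n, s) = 4 - 5*s + n*s (I(n, s) = (n*s - 5*s) + 4 = (-5*s + n*s) + 4 = 4 - 5*s + n*s)
9*(9 + I(0, 6)) = 9*(9 + (4 - 5*6 + 0*6)) = 9*(9 + (4 - 30 + 0)) = 9*(9 - 26) = 9*(-17) = -153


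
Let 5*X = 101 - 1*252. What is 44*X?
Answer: -6644/5 ≈ -1328.8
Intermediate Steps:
X = -151/5 (X = (101 - 1*252)/5 = (101 - 252)/5 = (⅕)*(-151) = -151/5 ≈ -30.200)
44*X = 44*(-151/5) = -6644/5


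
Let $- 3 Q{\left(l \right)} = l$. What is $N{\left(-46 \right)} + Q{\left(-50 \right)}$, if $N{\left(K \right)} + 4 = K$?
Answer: $- \frac{100}{3} \approx -33.333$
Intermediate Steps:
$N{\left(K \right)} = -4 + K$
$Q{\left(l \right)} = - \frac{l}{3}$
$N{\left(-46 \right)} + Q{\left(-50 \right)} = \left(-4 - 46\right) - - \frac{50}{3} = -50 + \frac{50}{3} = - \frac{100}{3}$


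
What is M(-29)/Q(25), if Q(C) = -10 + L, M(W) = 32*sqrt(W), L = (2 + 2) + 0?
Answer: -16*I*sqrt(29)/3 ≈ -28.721*I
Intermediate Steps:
L = 4 (L = 4 + 0 = 4)
Q(C) = -6 (Q(C) = -10 + 4 = -6)
M(-29)/Q(25) = (32*sqrt(-29))/(-6) = (32*(I*sqrt(29)))*(-1/6) = (32*I*sqrt(29))*(-1/6) = -16*I*sqrt(29)/3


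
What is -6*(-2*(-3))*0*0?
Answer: 0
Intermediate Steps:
-6*(-2*(-3))*0*0 = -36*0*0 = -6*0*0 = 0*0 = 0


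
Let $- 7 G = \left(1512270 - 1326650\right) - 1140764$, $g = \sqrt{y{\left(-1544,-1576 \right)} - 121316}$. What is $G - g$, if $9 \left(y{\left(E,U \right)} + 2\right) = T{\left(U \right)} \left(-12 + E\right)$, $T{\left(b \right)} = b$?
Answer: $\frac{955144}{7} - \frac{\sqrt{1360394}}{3} \approx 1.3606 \cdot 10^{5}$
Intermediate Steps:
$y{\left(E,U \right)} = -2 + \frac{U \left(-12 + E\right)}{9}$
$g = \frac{\sqrt{1360394}}{3}$ ($g = \sqrt{\left(-2 - - \frac{6304}{3} + \frac{1}{9} \left(-1544\right) \left(-1576\right)\right) - 121316} = \sqrt{\left(-2 + \frac{6304}{3} + \frac{2433344}{9}\right) - 121316} = \sqrt{\frac{2452238}{9} - 121316} = \sqrt{\frac{1360394}{9}} = \frac{\sqrt{1360394}}{3} \approx 388.79$)
$G = \frac{955144}{7}$ ($G = - \frac{\left(1512270 - 1326650\right) - 1140764}{7} = - \frac{185620 - 1140764}{7} = \left(- \frac{1}{7}\right) \left(-955144\right) = \frac{955144}{7} \approx 1.3645 \cdot 10^{5}$)
$G - g = \frac{955144}{7} - \frac{\sqrt{1360394}}{3}$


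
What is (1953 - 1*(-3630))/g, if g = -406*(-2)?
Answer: 5583/812 ≈ 6.8756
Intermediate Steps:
g = 812 (g = -203*(-4) = 812)
(1953 - 1*(-3630))/g = (1953 - 1*(-3630))/812 = (1953 + 3630)*(1/812) = 5583*(1/812) = 5583/812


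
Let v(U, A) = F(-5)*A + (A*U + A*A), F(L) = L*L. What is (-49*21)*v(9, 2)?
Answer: -74088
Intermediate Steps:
F(L) = L**2
v(U, A) = A**2 + 25*A + A*U (v(U, A) = (-5)**2*A + (A*U + A*A) = 25*A + (A*U + A**2) = 25*A + (A**2 + A*U) = A**2 + 25*A + A*U)
(-49*21)*v(9, 2) = (-49*21)*(2*(25 + 2 + 9)) = -2058*36 = -1029*72 = -74088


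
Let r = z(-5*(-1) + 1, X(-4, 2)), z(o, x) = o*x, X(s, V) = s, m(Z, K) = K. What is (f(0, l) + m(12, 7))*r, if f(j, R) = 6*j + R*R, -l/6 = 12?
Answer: -124584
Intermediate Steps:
l = -72 (l = -6*12 = -72)
f(j, R) = R² + 6*j (f(j, R) = 6*j + R² = R² + 6*j)
r = -24 (r = (-5*(-1) + 1)*(-4) = (5 + 1)*(-4) = 6*(-4) = -24)
(f(0, l) + m(12, 7))*r = (((-72)² + 6*0) + 7)*(-24) = ((5184 + 0) + 7)*(-24) = (5184 + 7)*(-24) = 5191*(-24) = -124584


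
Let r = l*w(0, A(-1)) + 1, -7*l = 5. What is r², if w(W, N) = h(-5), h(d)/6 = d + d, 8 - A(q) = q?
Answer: 94249/49 ≈ 1923.4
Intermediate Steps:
A(q) = 8 - q
l = -5/7 (l = -⅐*5 = -5/7 ≈ -0.71429)
h(d) = 12*d (h(d) = 6*(d + d) = 6*(2*d) = 12*d)
w(W, N) = -60 (w(W, N) = 12*(-5) = -60)
r = 307/7 (r = -5/7*(-60) + 1 = 300/7 + 1 = 307/7 ≈ 43.857)
r² = (307/7)² = 94249/49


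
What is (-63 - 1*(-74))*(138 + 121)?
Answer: 2849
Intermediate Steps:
(-63 - 1*(-74))*(138 + 121) = (-63 + 74)*259 = 11*259 = 2849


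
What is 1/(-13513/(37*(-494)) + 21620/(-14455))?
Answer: -52841698/39967989 ≈ -1.3221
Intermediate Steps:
1/(-13513/(37*(-494)) + 21620/(-14455)) = 1/(-13513/(-18278) + 21620*(-1/14455)) = 1/(-13513*(-1/18278) - 4324/2891) = 1/(13513/18278 - 4324/2891) = 1/(-39967989/52841698) = -52841698/39967989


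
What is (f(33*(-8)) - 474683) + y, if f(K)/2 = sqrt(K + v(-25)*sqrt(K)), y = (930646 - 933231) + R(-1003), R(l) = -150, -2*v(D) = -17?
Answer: -477418 + 2*sqrt(-264 + 17*I*sqrt(66)) ≈ -4.7741e+5 + 33.524*I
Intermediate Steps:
v(D) = 17/2 (v(D) = -1/2*(-17) = 17/2)
y = -2735 (y = (930646 - 933231) - 150 = -2585 - 150 = -2735)
f(K) = 2*sqrt(K + 17*sqrt(K)/2)
(f(33*(-8)) - 474683) + y = (sqrt(4*(33*(-8)) + 34*sqrt(33*(-8))) - 474683) - 2735 = (sqrt(4*(-264) + 34*sqrt(-264)) - 474683) - 2735 = (sqrt(-1056 + 34*(2*I*sqrt(66))) - 474683) - 2735 = (sqrt(-1056 + 68*I*sqrt(66)) - 474683) - 2735 = (-474683 + sqrt(-1056 + 68*I*sqrt(66))) - 2735 = -477418 + sqrt(-1056 + 68*I*sqrt(66))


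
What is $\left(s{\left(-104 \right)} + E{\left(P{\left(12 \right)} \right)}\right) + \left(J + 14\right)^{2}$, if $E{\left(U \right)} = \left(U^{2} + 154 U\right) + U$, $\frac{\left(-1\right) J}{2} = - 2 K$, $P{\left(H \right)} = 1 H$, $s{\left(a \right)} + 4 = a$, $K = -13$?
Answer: $3340$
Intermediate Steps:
$s{\left(a \right)} = -4 + a$
$P{\left(H \right)} = H$
$J = -52$ ($J = - 2 \left(\left(-2\right) \left(-13\right)\right) = \left(-2\right) 26 = -52$)
$E{\left(U \right)} = U^{2} + 155 U$
$\left(s{\left(-104 \right)} + E{\left(P{\left(12 \right)} \right)}\right) + \left(J + 14\right)^{2} = \left(\left(-4 - 104\right) + 12 \left(155 + 12\right)\right) + \left(-52 + 14\right)^{2} = \left(-108 + 12 \cdot 167\right) + \left(-38\right)^{2} = \left(-108 + 2004\right) + 1444 = 1896 + 1444 = 3340$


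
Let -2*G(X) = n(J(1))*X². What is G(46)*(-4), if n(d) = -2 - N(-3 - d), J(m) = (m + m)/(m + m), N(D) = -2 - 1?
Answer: 4232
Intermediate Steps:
N(D) = -3
J(m) = 1 (J(m) = (2*m)/((2*m)) = (2*m)*(1/(2*m)) = 1)
n(d) = 1 (n(d) = -2 - 1*(-3) = -2 + 3 = 1)
G(X) = -X²/2
G(46)*(-4) = -½*46²*(-4) = -½*2116*(-4) = -1058*(-4) = 4232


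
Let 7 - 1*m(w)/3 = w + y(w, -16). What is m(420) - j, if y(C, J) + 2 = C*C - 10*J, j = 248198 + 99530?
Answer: -878641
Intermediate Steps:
j = 347728
y(C, J) = -2 + C² - 10*J (y(C, J) = -2 + (C*C - 10*J) = -2 + (C² - 10*J) = -2 + C² - 10*J)
m(w) = -453 - 3*w - 3*w² (m(w) = 21 - 3*(w + (-2 + w² - 10*(-16))) = 21 - 3*(w + (-2 + w² + 160)) = 21 - 3*(w + (158 + w²)) = 21 - 3*(158 + w + w²) = 21 + (-474 - 3*w - 3*w²) = -453 - 3*w - 3*w²)
m(420) - j = (-453 - 3*420 - 3*420²) - 1*347728 = (-453 - 1260 - 3*176400) - 347728 = (-453 - 1260 - 529200) - 347728 = -530913 - 347728 = -878641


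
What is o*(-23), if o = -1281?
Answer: 29463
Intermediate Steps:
o*(-23) = -1281*(-23) = 29463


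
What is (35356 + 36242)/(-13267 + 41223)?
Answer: 35799/13978 ≈ 2.5611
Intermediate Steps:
(35356 + 36242)/(-13267 + 41223) = 71598/27956 = 71598*(1/27956) = 35799/13978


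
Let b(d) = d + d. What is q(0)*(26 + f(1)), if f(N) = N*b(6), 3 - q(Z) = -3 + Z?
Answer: 228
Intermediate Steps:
b(d) = 2*d
q(Z) = 6 - Z (q(Z) = 3 - (-3 + Z) = 3 + (3 - Z) = 6 - Z)
f(N) = 12*N (f(N) = N*(2*6) = N*12 = 12*N)
q(0)*(26 + f(1)) = (6 - 1*0)*(26 + 12*1) = (6 + 0)*(26 + 12) = 6*38 = 228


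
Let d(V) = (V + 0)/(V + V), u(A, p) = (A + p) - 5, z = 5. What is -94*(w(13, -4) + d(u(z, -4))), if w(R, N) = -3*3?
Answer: 799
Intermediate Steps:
w(R, N) = -9
u(A, p) = -5 + A + p
d(V) = ½ (d(V) = V/((2*V)) = V*(1/(2*V)) = ½)
-94*(w(13, -4) + d(u(z, -4))) = -94*(-9 + ½) = -94*(-17/2) = 799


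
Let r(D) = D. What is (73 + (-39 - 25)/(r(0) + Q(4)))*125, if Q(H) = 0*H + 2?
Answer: 5125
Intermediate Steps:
Q(H) = 2 (Q(H) = 0 + 2 = 2)
(73 + (-39 - 25)/(r(0) + Q(4)))*125 = (73 + (-39 - 25)/(0 + 2))*125 = (73 - 64/2)*125 = (73 - 64*1/2)*125 = (73 - 32)*125 = 41*125 = 5125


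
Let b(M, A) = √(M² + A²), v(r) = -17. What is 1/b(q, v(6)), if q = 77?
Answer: √6218/6218 ≈ 0.012682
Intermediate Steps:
b(M, A) = √(A² + M²)
1/b(q, v(6)) = 1/(√((-17)² + 77²)) = 1/(√(289 + 5929)) = 1/(√6218) = √6218/6218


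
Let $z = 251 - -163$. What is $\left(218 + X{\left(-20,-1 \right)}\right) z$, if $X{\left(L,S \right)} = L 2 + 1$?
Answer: $74106$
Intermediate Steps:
$X{\left(L,S \right)} = 1 + 2 L$ ($X{\left(L,S \right)} = 2 L + 1 = 1 + 2 L$)
$z = 414$ ($z = 251 + 163 = 414$)
$\left(218 + X{\left(-20,-1 \right)}\right) z = \left(218 + \left(1 + 2 \left(-20\right)\right)\right) 414 = \left(218 + \left(1 - 40\right)\right) 414 = \left(218 - 39\right) 414 = 179 \cdot 414 = 74106$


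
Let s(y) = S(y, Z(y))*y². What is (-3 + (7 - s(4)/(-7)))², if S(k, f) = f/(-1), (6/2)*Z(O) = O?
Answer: 400/441 ≈ 0.90703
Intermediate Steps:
Z(O) = O/3
S(k, f) = -f (S(k, f) = f*(-1) = -f)
s(y) = -y³/3 (s(y) = (-y/3)*y² = -y³/3)
(-3 + (7 - s(4)/(-7)))² = (-3 + (7 - (-⅓*4³)/(-7)))² = (-3 + (7 - (-⅓*64)*(-1)/7))² = (-3 + (7 - (-64)*(-1)/(3*7)))² = (-3 + (7 - 1*64/21))² = (-3 + (7 - 64/21))² = (-3 + 83/21)² = (20/21)² = 400/441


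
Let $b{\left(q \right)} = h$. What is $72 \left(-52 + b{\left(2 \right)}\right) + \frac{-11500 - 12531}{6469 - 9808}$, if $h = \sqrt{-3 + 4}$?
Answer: $- \frac{1748111}{477} \approx -3664.8$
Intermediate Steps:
$h = 1$ ($h = \sqrt{1} = 1$)
$b{\left(q \right)} = 1$
$72 \left(-52 + b{\left(2 \right)}\right) + \frac{-11500 - 12531}{6469 - 9808} = 72 \left(-52 + 1\right) + \frac{-11500 - 12531}{6469 - 9808} = 72 \left(-51\right) - \frac{24031}{-3339} = -3672 - - \frac{3433}{477} = -3672 + \frac{3433}{477} = - \frac{1748111}{477}$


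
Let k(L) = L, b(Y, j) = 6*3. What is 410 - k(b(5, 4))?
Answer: 392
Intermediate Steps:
b(Y, j) = 18
410 - k(b(5, 4)) = 410 - 1*18 = 410 - 18 = 392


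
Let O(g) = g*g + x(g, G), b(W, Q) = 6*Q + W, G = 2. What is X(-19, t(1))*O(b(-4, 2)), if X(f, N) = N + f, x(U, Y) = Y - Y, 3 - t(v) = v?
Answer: -1088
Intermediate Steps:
t(v) = 3 - v
x(U, Y) = 0
b(W, Q) = W + 6*Q
O(g) = g² (O(g) = g*g + 0 = g² + 0 = g²)
X(-19, t(1))*O(b(-4, 2)) = ((3 - 1*1) - 19)*(-4 + 6*2)² = ((3 - 1) - 19)*(-4 + 12)² = (2 - 19)*8² = -17*64 = -1088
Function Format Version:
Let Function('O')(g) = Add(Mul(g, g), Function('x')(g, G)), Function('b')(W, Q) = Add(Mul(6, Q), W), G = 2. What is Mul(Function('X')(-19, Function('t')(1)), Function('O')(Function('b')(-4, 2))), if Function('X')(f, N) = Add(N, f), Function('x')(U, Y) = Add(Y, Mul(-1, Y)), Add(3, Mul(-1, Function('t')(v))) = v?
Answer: -1088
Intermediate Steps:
Function('t')(v) = Add(3, Mul(-1, v))
Function('x')(U, Y) = 0
Function('b')(W, Q) = Add(W, Mul(6, Q))
Function('O')(g) = Pow(g, 2) (Function('O')(g) = Add(Mul(g, g), 0) = Add(Pow(g, 2), 0) = Pow(g, 2))
Mul(Function('X')(-19, Function('t')(1)), Function('O')(Function('b')(-4, 2))) = Mul(Add(Add(3, Mul(-1, 1)), -19), Pow(Add(-4, Mul(6, 2)), 2)) = Mul(Add(Add(3, -1), -19), Pow(Add(-4, 12), 2)) = Mul(Add(2, -19), Pow(8, 2)) = Mul(-17, 64) = -1088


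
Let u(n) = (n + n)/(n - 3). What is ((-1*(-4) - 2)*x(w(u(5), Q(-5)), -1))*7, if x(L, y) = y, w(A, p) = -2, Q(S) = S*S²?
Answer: -14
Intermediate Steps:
u(n) = 2*n/(-3 + n) (u(n) = (2*n)/(-3 + n) = 2*n/(-3 + n))
Q(S) = S³
((-1*(-4) - 2)*x(w(u(5), Q(-5)), -1))*7 = ((-1*(-4) - 2)*(-1))*7 = ((4 - 2)*(-1))*7 = (2*(-1))*7 = -2*7 = -14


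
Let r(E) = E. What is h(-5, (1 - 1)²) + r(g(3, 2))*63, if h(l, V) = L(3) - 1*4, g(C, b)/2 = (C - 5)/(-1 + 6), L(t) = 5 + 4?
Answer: -227/5 ≈ -45.400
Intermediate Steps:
L(t) = 9
g(C, b) = -2 + 2*C/5 (g(C, b) = 2*((C - 5)/(-1 + 6)) = 2*((-5 + C)/5) = 2*((-5 + C)*(⅕)) = 2*(-1 + C/5) = -2 + 2*C/5)
h(l, V) = 5 (h(l, V) = 9 - 1*4 = 9 - 4 = 5)
h(-5, (1 - 1)²) + r(g(3, 2))*63 = 5 + (-2 + (⅖)*3)*63 = 5 + (-2 + 6/5)*63 = 5 - ⅘*63 = 5 - 252/5 = -227/5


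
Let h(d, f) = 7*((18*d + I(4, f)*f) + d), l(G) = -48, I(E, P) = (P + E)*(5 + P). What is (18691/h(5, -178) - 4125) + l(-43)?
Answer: -156514338562/37506427 ≈ -4173.0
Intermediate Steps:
I(E, P) = (5 + P)*(E + P) (I(E, P) = (E + P)*(5 + P) = (5 + P)*(E + P))
h(d, f) = 133*d + 7*f*(20 + f**2 + 9*f) (h(d, f) = 7*((18*d + (f**2 + 5*4 + 5*f + 4*f)*f) + d) = 7*((18*d + (f**2 + 20 + 5*f + 4*f)*f) + d) = 7*((18*d + (20 + f**2 + 9*f)*f) + d) = 7*((18*d + f*(20 + f**2 + 9*f)) + d) = 7*(19*d + f*(20 + f**2 + 9*f)) = 133*d + 7*f*(20 + f**2 + 9*f))
(18691/h(5, -178) - 4125) + l(-43) = (18691/(133*5 + 7*(-178)*(20 + (-178)**2 + 9*(-178))) - 4125) - 48 = (18691/(665 + 7*(-178)*(20 + 31684 - 1602)) - 4125) - 48 = (18691/(665 + 7*(-178)*30102) - 4125) - 48 = (18691/(665 - 37507092) - 4125) - 48 = (18691/(-37506427) - 4125) - 48 = (18691*(-1/37506427) - 4125) - 48 = (-18691/37506427 - 4125) - 48 = -154714030066/37506427 - 48 = -156514338562/37506427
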